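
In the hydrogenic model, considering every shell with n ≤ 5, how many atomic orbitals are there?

55

Total orbitals = 1² + 2² + 3² + 4² + 5² = 55.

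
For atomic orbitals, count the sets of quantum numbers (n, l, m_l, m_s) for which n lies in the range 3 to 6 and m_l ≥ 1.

68

Count contributing orbitals for each principal shell:
n=3 → 3; n=4 → 6; n=5 → 10; n=6 → 15.
Orbitals: 3 + 6 + 10 + 15 = 34. Including both spin states (m_s = ±1/2) gives 2 × 34 = 68 states.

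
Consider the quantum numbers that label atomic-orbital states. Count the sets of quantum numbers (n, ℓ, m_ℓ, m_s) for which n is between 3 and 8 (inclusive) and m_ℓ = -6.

Count contributing orbitals for each principal shell:
n=7 → 1; n=8 → 2.
Orbitals: 1 + 2 = 3. Including both spin states (m_s = ±1/2) gives 2 × 3 = 6 states.

6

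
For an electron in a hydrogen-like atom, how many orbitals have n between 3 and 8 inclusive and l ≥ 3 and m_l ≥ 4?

Count contributing orbitals for each principal shell:
n=5 → 1; n=6 → 3; n=7 → 6; n=8 → 10.
Total orbitals: 1 + 3 + 6 + 10 = 20.

20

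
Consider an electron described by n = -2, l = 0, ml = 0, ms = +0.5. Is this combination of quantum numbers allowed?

The principal quantum number must be a positive integer (n ≥ 1), but here n = -2.

No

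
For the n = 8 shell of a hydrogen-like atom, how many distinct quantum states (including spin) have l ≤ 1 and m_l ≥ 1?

For n = 8, l ranges over 0 … 7.
Contributions: l=1 → 1.
Orbitals: 1. Each orbital carries two spin states, so 1 × 2 = 2 states.

2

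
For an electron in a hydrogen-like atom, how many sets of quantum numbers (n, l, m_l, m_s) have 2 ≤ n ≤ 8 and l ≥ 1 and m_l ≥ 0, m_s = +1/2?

112

Per-shell orbital counts meeting the constraint:
n=2 → 2; n=3 → 5; n=4 → 9; n=5 → 14; n=6 → 20; n=7 → 27; n=8 → 35.
Orbitals: 2 + 5 + 9 + 14 + 20 + 27 + 35 = 112. With m_s fixed to +1/2 there is one state per orbital, so 112 states.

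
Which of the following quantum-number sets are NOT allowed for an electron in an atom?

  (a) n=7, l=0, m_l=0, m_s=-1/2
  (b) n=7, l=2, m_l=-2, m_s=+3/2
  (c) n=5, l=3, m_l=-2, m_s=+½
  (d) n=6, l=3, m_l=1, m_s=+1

(b) has m_s = +3/2, but an electron's spin must be ±1/2.
(d) has m_s = +1, but an electron's spin must be ±1/2.
The remaining sets (a), (c) satisfy all four rules.

(b) and (d)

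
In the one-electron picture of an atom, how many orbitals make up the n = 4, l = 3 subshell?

A subshell has 2l+1 orbitals; with l = 3, that's 7.

7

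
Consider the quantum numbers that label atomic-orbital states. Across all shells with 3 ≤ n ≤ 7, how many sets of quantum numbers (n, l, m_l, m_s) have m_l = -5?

Per-shell orbital counts meeting the constraint:
n=6 → 1; n=7 → 2.
Orbitals: 1 + 2 = 3. Including both spin states (m_s = ±1/2) gives 2 × 3 = 6 states.

6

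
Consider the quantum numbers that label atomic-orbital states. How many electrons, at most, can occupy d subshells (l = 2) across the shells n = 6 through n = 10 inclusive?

A d subshell (l = 2) exists for every n ≥ 3, so shells n = 6, 7, 8, 9, 10 each contribute one — 5 subshells.
Since each d subshell holds 2(2·2+1) = 10 electrons, the total is 5 × 10 = 50.

50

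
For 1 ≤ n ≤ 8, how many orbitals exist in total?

Total orbitals = 1² + 2² + 3² + 4² + 5² + 6² + 7² + 8² = 204.

204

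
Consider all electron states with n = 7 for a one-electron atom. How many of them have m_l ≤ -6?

Go through l = 0, …, 6 (the values permitted for n = 7).
Contributions: l=6 → 1.
Orbitals: 1. Each orbital carries two spin states, so 1 × 2 = 2 states.

2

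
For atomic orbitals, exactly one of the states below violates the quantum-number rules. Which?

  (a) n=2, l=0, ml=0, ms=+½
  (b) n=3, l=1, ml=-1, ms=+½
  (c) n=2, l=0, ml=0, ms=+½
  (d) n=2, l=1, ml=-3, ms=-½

(d)

(d) has |ml| = 3 > l = 1, violating −l ≤ ml ≤ l.
The remaining sets (a), (b), (c) satisfy all four rules.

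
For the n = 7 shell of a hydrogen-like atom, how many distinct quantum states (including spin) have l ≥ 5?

48

With n = 7 the allowed l are 0, 1, …, 6.
The (l, m_l) pairs meeting l ≥ 5 give: l=5 → 11; l=6 → 13.
Orbitals: 11 + 13 = 24. Each orbital carries two spin states, so 24 × 2 = 48 states.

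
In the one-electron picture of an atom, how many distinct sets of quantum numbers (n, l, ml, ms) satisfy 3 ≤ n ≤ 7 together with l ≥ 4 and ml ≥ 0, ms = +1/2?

34

Per-shell orbital counts meeting the constraint:
n=5 → 5; n=6 → 11; n=7 → 18.
Orbitals: 5 + 11 + 18 = 34. With ms fixed to +1/2 there is one state per orbital, so 34 states.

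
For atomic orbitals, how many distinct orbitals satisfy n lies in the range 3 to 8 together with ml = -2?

Treat each shell separately and count matching orbitals:
n=3 → 1; n=4 → 2; n=5 → 3; n=6 → 4; n=7 → 5; n=8 → 6.
Total orbitals: 1 + 2 + 3 + 4 + 5 + 6 = 21.

21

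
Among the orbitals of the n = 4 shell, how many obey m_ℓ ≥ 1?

Orbitals with m_ℓ ≥ 1, by ℓ: ℓ=1 → 1; ℓ=2 → 2; ℓ=3 → 3.
Total orbitals: 1 + 2 + 3 = 6.

6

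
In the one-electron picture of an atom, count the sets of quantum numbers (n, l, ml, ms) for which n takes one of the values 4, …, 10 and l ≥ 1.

Treat each shell separately and count matching orbitals:
n=4 → 15; n=5 → 24; n=6 → 35; n=7 → 48; n=8 → 63; n=9 → 80; n=10 → 99.
Orbitals: 15 + 24 + 35 + 48 + 63 + 80 + 99 = 364. Including both spin states (ms = ±1/2) gives 2 × 364 = 728 states.

728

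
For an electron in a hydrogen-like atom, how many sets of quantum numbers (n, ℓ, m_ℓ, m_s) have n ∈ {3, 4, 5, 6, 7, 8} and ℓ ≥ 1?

Work shell by shell — for each n, count the (ℓ, m_ℓ) pairs that satisfy ℓ ≥ 1:
n=3 → 8; n=4 → 15; n=5 → 24; n=6 → 35; n=7 → 48; n=8 → 63.
Orbitals: 8 + 15 + 24 + 35 + 48 + 63 = 193. Including both spin states (m_s = ±1/2) gives 2 × 193 = 386 states.

386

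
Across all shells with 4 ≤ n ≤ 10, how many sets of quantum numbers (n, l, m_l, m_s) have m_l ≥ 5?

Per-shell orbital counts meeting the constraint:
n=6 → 1; n=7 → 3; n=8 → 6; n=9 → 10; n=10 → 15.
Orbitals: 1 + 3 + 6 + 10 + 15 = 35. Including both spin states (m_s = ±1/2) gives 2 × 35 = 70 states.

70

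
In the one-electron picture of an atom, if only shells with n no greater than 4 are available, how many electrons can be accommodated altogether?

Total orbitals = 1² + 2² + 3² + 4² = 30. Doubling for spin gives 60 electrons.

60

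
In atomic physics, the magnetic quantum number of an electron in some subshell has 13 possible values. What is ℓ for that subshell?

m_ℓ ranges over 2ℓ+1 integers, so 2ℓ+1 = 13 ⇒ ℓ = 6.

ℓ = 6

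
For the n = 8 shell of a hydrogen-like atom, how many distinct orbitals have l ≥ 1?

With n = 8 the allowed l are 0, 1, …, 7.
The (l, ml) pairs meeting l ≥ 1 give: l=1 → 3; l=2 → 5; l=3 → 7; l=4 → 9; l=5 → 11; l=6 → 13; l=7 → 15.
Total orbitals: 3 + 5 + 7 + 9 + 11 + 13 + 15 = 63.

63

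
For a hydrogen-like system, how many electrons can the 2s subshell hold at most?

2

A subshell with ℓ = 0 has 2ℓ+1 = 1 orbital, each holding 2 electrons (spin ±1/2), so 1 × 2 = 2.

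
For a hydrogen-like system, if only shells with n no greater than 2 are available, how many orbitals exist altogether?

Total orbitals = 1² + 2² = 5.

5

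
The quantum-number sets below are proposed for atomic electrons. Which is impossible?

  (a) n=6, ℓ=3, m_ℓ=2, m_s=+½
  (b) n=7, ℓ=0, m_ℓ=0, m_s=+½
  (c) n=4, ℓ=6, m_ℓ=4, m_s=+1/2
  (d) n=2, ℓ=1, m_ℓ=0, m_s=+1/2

(c) has ℓ = 6 ≥ n = 4, violating 0 ≤ ℓ ≤ n−1.
The remaining sets (a), (b), (d) satisfy all four rules.

(c)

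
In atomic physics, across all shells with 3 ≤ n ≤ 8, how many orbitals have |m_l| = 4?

20

Work shell by shell — for each n, count the (l, m_l) pairs that satisfy |m_l| = 4:
n=5 → 2; n=6 → 4; n=7 → 6; n=8 → 8.
Total orbitals: 2 + 4 + 6 + 8 = 20.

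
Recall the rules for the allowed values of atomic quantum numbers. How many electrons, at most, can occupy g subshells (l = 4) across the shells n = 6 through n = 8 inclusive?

54

A g subshell (l = 4) exists for every n ≥ 5, so shells n = 6, 7, 8 each contribute one — 3 subshells.
Since each g subshell holds 2(2·4+1) = 18 electrons, the total is 3 × 18 = 54.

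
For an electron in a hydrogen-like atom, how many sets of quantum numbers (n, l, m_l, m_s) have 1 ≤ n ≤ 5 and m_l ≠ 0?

80

Work shell by shell — for each n, count the (l, m_l) pairs that satisfy m_l ≠ 0:
n=2 → 2; n=3 → 6; n=4 → 12; n=5 → 20.
Orbitals: 2 + 6 + 12 + 20 = 40. Including both spin states (m_s = ±1/2) gives 2 × 40 = 80 states.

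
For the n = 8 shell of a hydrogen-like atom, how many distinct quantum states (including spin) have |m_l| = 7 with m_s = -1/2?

For n = 8, l ranges over 0 … 7.
Per l-value: l=7 → 2.
Orbitals: 2. With m_s fixed to a single value there is one state per orbital, giving 2 states.

2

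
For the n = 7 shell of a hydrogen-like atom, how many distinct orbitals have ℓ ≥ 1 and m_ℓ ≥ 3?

10

For n = 7, ℓ ranges over 0 … 6.
Contributions: ℓ=3 → 1; ℓ=4 → 2; ℓ=5 → 3; ℓ=6 → 4.
Total orbitals: 1 + 2 + 3 + 4 = 10.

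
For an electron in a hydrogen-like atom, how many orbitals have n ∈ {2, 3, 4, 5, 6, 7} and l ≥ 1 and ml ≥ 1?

Go shell by shell, enumerating (l, ml) with l ≥ 1 and ml ≥ 1:
n=2 → 1; n=3 → 3; n=4 → 6; n=5 → 10; n=6 → 15; n=7 → 21.
Total orbitals: 1 + 3 + 6 + 10 + 15 + 21 = 56.

56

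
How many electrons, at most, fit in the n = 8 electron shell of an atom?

A shell holds 2n² electrons: 2 × 8² = 2 × 64 = 128.

128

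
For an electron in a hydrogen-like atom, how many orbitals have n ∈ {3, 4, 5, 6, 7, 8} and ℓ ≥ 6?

41

For each n in the range, tally the orbitals obeying ℓ ≥ 6:
n=7 → 13; n=8 → 28.
Total orbitals: 13 + 28 = 41.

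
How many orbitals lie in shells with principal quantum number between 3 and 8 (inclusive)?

Shell n has n² orbitals: 3²=9 + 4²=16 + 5²=25 + 6²=36 + 7²=49 + 8²=64 = 199 orbitals.

199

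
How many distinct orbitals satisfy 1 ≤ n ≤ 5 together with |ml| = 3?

Per-shell orbital counts meeting the constraint:
n=4 → 2; n=5 → 4.
Total orbitals: 2 + 4 = 6.

6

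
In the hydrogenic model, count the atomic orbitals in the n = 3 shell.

The n = 3 shell contains n² = 3² = 9 orbitals.

9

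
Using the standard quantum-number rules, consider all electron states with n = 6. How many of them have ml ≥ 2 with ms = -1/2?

With n = 6 the allowed l are 0, 1, …, 5.
Per l-value: l=2 → 1; l=3 → 2; l=4 → 3; l=5 → 4.
Orbitals: 1 + 2 + 3 + 4 = 10. With ms fixed to a single value there is one state per orbital, giving 10 states.

10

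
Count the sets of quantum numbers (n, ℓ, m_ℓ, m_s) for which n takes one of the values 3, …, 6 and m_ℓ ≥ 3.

20

Per-shell orbital counts meeting the constraint:
n=4 → 1; n=5 → 3; n=6 → 6.
Orbitals: 1 + 3 + 6 = 10. Including both spin states (m_s = ±1/2) gives 2 × 10 = 20 states.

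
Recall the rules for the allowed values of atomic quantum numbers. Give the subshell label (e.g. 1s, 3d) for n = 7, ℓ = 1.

7p

ℓ = 1 corresponds to the letter 'p', so the subshell is 7p.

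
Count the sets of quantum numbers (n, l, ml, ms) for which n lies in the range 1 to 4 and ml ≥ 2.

Work shell by shell — for each n, count the (l, ml) pairs that satisfy ml ≥ 2:
n=3 → 1; n=4 → 3.
Orbitals: 1 + 3 = 4. Including both spin states (ms = ±1/2) gives 2 × 4 = 8 states.

8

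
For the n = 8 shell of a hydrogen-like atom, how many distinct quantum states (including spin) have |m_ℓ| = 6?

8

Go through ℓ = 0, …, 7 (the values permitted for n = 8).
Contributions: ℓ=6 → 2; ℓ=7 → 2.
Orbitals: 2 + 2 = 4. Each orbital carries two spin states, so 4 × 2 = 8 states.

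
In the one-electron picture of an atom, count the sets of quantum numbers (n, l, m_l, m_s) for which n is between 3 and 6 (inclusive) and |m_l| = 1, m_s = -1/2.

For each n in the range, tally the orbitals obeying |m_l| = 1:
n=3 → 4; n=4 → 6; n=5 → 8; n=6 → 10.
Orbitals: 4 + 6 + 8 + 10 = 28. With m_s fixed to -1/2 there is one state per orbital, so 28 states.

28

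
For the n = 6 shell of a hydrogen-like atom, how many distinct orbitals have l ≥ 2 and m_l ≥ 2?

For n = 6, l ranges over 0 … 5.
Per l-value: l=2 → 1; l=3 → 2; l=4 → 3; l=5 → 4.
Total orbitals: 1 + 2 + 3 + 4 = 10.

10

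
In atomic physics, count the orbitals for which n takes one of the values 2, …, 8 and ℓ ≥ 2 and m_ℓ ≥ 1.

77

Per-shell orbital counts meeting the constraint:
n=3 → 2; n=4 → 5; n=5 → 9; n=6 → 14; n=7 → 20; n=8 → 27.
Total orbitals: 2 + 5 + 9 + 14 + 20 + 27 = 77.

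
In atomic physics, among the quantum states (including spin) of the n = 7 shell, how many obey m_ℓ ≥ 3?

For n = 7, ℓ ranges over 0 … 6.
Orbitals with m_ℓ ≥ 3, by ℓ: ℓ=3 → 1; ℓ=4 → 2; ℓ=5 → 3; ℓ=6 → 4.
Orbitals: 1 + 2 + 3 + 4 = 10. Each orbital carries two spin states, so 10 × 2 = 20 states.

20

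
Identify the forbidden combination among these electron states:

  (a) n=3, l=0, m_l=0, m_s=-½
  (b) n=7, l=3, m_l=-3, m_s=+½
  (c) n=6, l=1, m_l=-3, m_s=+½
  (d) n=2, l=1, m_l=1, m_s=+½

(c) has |m_l| = 3 > l = 1, violating −l ≤ m_l ≤ l.
The remaining sets (a), (b), (d) satisfy all four rules.

(c)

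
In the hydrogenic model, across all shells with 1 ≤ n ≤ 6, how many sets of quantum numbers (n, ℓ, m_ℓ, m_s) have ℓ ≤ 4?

160

Per-shell orbital counts meeting the constraint:
n=1 → 1; n=2 → 4; n=3 → 9; n=4 → 16; n=5 → 25; n=6 → 25.
Orbitals: 1 + 4 + 9 + 16 + 25 + 25 = 80. Including both spin states (m_s = ±1/2) gives 2 × 80 = 160 states.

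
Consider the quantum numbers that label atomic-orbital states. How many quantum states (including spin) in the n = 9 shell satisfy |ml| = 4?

20

The n = 9 shell has l = 0 through 8; check each.
Contributions: l=4 → 2; l=5 → 2; l=6 → 2; l=7 → 2; l=8 → 2.
Orbitals: 2 + 2 + 2 + 2 + 2 = 10. Each orbital carries two spin states, so 10 × 2 = 20 states.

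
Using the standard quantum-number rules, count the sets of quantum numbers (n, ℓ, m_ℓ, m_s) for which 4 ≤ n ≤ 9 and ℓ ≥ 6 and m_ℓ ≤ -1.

80

For each n in the range, tally the orbitals obeying ℓ ≥ 6 and m_ℓ ≤ -1:
n=7 → 6; n=8 → 13; n=9 → 21.
Orbitals: 6 + 13 + 21 = 40. Including both spin states (m_s = ±1/2) gives 2 × 40 = 80 states.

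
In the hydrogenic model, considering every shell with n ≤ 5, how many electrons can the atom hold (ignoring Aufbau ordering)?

Total orbitals = 1² + 2² + 3² + 4² + 5² = 55. Doubling for spin gives 110 electrons.

110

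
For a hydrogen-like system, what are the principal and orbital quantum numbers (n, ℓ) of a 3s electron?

The leading integer gives n = 3; the letter 's' means ℓ = 0.

n = 3, ℓ = 0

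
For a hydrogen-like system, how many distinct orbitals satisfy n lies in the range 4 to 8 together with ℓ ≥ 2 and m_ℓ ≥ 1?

For each n in the range, tally the orbitals obeying ℓ ≥ 2 and m_ℓ ≥ 1:
n=4 → 5; n=5 → 9; n=6 → 14; n=7 → 20; n=8 → 27.
Total orbitals: 5 + 9 + 14 + 20 + 27 = 75.

75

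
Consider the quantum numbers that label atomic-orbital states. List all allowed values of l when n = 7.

0, 1, 2, 3, 4, 5, 6

l is an integer with 0 ≤ l ≤ n−1, so for n = 7: l = 0, 1, 2, 3, 4, 5, 6.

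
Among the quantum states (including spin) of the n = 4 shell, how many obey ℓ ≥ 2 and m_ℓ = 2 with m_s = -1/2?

Go through ℓ = 0, …, 3 (the values permitted for n = 4).
Contributions: ℓ=2 → 1; ℓ=3 → 1.
Orbitals: 1 + 1 = 2. With m_s fixed to a single value there is one state per orbital, giving 2 states.

2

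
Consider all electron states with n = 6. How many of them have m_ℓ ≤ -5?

2

The n = 6 shell has ℓ = 0 through 5; check each.
Per ℓ-value: ℓ=5 → 1.
Orbitals: 1. Each orbital carries two spin states, so 1 × 2 = 2 states.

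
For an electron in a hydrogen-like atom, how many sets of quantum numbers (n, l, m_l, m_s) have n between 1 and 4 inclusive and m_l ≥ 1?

20

Count contributing orbitals for each principal shell:
n=2 → 1; n=3 → 3; n=4 → 6.
Orbitals: 1 + 3 + 6 = 10. Including both spin states (m_s = ±1/2) gives 2 × 10 = 20 states.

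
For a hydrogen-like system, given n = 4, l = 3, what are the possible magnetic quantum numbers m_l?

-3, -2, -1, 0, 1, 2, 3

m_l takes every integer from −l to +l. With l = 3 that gives the 7 values -3, -2, -1, 0, 1, 2, 3.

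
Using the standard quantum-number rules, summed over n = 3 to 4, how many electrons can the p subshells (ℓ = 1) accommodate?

A p subshell (ℓ = 1) exists for every n ≥ 2, so shells n = 3, 4 each contribute one — 2 subshells.
Since each p subshell holds 2(2·1+1) = 6 electrons, the total is 2 × 6 = 12.

12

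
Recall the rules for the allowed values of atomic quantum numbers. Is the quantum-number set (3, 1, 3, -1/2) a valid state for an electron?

The magnetic quantum number must satisfy −l ≤ m_l ≤ l. With l = 1, m_l can only be -1, 0, 1, so m_l = 3 is forbidden.

No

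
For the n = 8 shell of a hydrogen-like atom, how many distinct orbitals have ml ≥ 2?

21

Go through l = 0, …, 7 (the values permitted for n = 8).
Per l-value: l=2 → 1; l=3 → 2; l=4 → 3; l=5 → 4; l=6 → 5; l=7 → 6.
Total orbitals: 1 + 2 + 3 + 4 + 5 + 6 = 21.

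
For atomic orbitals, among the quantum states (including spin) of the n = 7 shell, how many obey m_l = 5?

Orbitals with m_l = 5, by l: l=5 → 1; l=6 → 1.
Orbitals: 1 + 1 = 2. Each orbital carries two spin states, so 2 × 2 = 4 states.

4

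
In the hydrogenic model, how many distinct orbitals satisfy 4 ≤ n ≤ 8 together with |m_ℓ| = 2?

40

Per-shell orbital counts meeting the constraint:
n=4 → 4; n=5 → 6; n=6 → 8; n=7 → 10; n=8 → 12.
Total orbitals: 4 + 6 + 8 + 10 + 12 = 40.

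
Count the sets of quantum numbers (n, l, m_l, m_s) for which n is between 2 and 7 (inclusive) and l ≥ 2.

Count contributing orbitals for each principal shell:
n=3 → 5; n=4 → 12; n=5 → 21; n=6 → 32; n=7 → 45.
Orbitals: 5 + 12 + 21 + 32 + 45 = 115. Including both spin states (m_s = ±1/2) gives 2 × 115 = 230 states.

230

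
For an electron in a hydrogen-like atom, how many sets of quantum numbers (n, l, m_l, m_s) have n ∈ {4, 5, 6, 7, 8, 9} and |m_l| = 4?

60

Treat each shell separately and count matching orbitals:
n=5 → 2; n=6 → 4; n=7 → 6; n=8 → 8; n=9 → 10.
Orbitals: 2 + 4 + 6 + 8 + 10 = 30. Including both spin states (m_s = ±1/2) gives 2 × 30 = 60 states.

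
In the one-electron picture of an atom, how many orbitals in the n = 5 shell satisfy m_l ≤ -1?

The n = 5 shell has l = 0 through 4; check each.
Per l-value: l=1 → 1; l=2 → 2; l=3 → 3; l=4 → 4.
Total orbitals: 1 + 2 + 3 + 4 = 10.

10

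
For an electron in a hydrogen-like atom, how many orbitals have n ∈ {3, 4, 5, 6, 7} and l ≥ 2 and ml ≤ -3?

Treat each shell separately and count matching orbitals:
n=4 → 1; n=5 → 3; n=6 → 6; n=7 → 10.
Total orbitals: 1 + 3 + 6 + 10 = 20.

20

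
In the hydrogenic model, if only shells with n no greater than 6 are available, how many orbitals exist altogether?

Total orbitals = 1² + 2² + 3² + 4² + 5² + 6² = 91.

91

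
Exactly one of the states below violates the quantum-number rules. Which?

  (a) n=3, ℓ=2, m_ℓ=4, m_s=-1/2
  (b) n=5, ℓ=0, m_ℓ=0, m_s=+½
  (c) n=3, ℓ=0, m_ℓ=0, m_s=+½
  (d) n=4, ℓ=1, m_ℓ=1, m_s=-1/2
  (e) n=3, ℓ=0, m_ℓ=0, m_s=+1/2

(a)

(a) has |m_ℓ| = 4 > ℓ = 2, violating −ℓ ≤ m_ℓ ≤ ℓ.
The remaining sets (b), (c), (d), (e) satisfy all four rules.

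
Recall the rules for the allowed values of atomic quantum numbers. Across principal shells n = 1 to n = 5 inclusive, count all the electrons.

110

Shell n has n² orbitals: 1²=1 + 2²=4 + 3²=9 + 4²=16 + 5²=25 = 55 orbitals.
Two spin states per orbital: 2 × 55 = 110 electrons.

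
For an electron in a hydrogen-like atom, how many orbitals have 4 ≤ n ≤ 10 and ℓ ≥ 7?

98

For each n in the range, tally the orbitals obeying ℓ ≥ 7:
n=8 → 15; n=9 → 32; n=10 → 51.
Total orbitals: 15 + 32 + 51 = 98.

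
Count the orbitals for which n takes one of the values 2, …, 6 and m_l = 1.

Work shell by shell — for each n, count the (l, m_l) pairs that satisfy m_l = 1:
n=2 → 1; n=3 → 2; n=4 → 3; n=5 → 4; n=6 → 5.
Total orbitals: 1 + 2 + 3 + 4 + 5 = 15.

15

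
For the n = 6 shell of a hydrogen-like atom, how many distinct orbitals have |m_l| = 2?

With n = 6 the allowed l are 0, 1, …, 5.
The (l, m_l) pairs meeting |m_l| = 2 give: l=2 → 2; l=3 → 2; l=4 → 2; l=5 → 2.
Total orbitals: 2 + 2 + 2 + 2 = 8.

8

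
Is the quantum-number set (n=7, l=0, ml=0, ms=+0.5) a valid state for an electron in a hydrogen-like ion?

Allowed

n = 7 is a positive integer. l = 0 satisfies 0 ≤ l ≤ n−1 = 6. ml = 0 lies in the range −l … +l (here 0). ms = +1/2 is one of ±1/2.
All four constraints are satisfied.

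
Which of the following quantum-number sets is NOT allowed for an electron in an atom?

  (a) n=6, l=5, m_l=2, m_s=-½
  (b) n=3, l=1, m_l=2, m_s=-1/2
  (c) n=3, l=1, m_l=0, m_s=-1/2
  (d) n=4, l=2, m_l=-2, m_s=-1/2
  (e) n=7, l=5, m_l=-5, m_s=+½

(b) has |m_l| = 2 > l = 1, violating −l ≤ m_l ≤ l.
The remaining sets (a), (c), (d), (e) satisfy all four rules.

(b)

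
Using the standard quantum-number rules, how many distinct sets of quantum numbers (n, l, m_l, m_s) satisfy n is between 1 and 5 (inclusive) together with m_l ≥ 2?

20

Work shell by shell — for each n, count the (l, m_l) pairs that satisfy m_l ≥ 2:
n=3 → 1; n=4 → 3; n=5 → 6.
Orbitals: 1 + 3 + 6 = 10. Including both spin states (m_s = ±1/2) gives 2 × 10 = 20 states.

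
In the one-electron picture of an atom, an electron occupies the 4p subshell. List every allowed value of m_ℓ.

The 4p subshell has ℓ = 1, and m_ℓ takes every integer from −ℓ to +ℓ. With ℓ = 1 that gives the 3 values -1, 0, 1.

-1, 0, 1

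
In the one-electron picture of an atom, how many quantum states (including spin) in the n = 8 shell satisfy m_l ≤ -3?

30

For n = 8, l ranges over 0 … 7.
The (l, m_l) pairs meeting m_l ≤ -3 give: l=3 → 1; l=4 → 2; l=5 → 3; l=6 → 4; l=7 → 5.
Orbitals: 1 + 2 + 3 + 4 + 5 = 15. Each orbital carries two spin states, so 15 × 2 = 30 states.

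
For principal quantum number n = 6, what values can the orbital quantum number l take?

0, 1, 2, 3, 4, 5

l is an integer with 0 ≤ l ≤ n−1, so for n = 6: l = 0, 1, 2, 3, 4, 5.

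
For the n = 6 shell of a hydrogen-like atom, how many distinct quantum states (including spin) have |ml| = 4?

8

With n = 6 the allowed l are 0, 1, …, 5.
Orbitals with |ml| = 4, by l: l=4 → 2; l=5 → 2.
Orbitals: 2 + 2 = 4. Each orbital carries two spin states, so 4 × 2 = 8 states.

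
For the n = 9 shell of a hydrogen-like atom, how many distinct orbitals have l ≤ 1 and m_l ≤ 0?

3

For n = 9, l ranges over 0 … 8.
Orbitals with l ≤ 1 and m_l ≤ 0, by l: l=0 → 1; l=1 → 2.
Total orbitals: 1 + 2 = 3.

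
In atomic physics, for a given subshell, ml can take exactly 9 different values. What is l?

l = 4

ml ranges over 2l+1 integers, so 2l+1 = 9 ⇒ l = 4.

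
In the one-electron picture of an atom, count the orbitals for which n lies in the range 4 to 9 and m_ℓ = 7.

3

Go shell by shell, enumerating (ℓ, m_ℓ) with m_ℓ = 7:
n=8 → 1; n=9 → 2.
Total orbitals: 1 + 2 = 3.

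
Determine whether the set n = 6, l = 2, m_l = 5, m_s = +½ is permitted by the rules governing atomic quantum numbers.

No

The magnetic quantum number must satisfy −l ≤ m_l ≤ l. With l = 2, m_l can only be -2, -1, 0, 1, 2, so m_l = 5 is forbidden.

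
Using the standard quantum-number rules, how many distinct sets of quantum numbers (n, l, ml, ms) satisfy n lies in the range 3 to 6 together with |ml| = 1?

56

Go shell by shell, enumerating (l, ml) with |ml| = 1:
n=3 → 4; n=4 → 6; n=5 → 8; n=6 → 10.
Orbitals: 4 + 6 + 8 + 10 = 28. Including both spin states (ms = ±1/2) gives 2 × 28 = 56 states.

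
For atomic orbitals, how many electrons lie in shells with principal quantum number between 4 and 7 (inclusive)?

252

Shell n has n² orbitals: 4²=16 + 5²=25 + 6²=36 + 7²=49 = 126 orbitals.
Two spin states per orbital: 2 × 126 = 252 electrons.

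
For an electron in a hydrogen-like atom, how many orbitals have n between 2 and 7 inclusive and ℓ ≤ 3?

77

Work shell by shell — for each n, count the (ℓ, m_ℓ) pairs that satisfy ℓ ≤ 3:
n=2 → 4; n=3 → 9; n=4 → 16; n=5 → 16; n=6 → 16; n=7 → 16.
Total orbitals: 4 + 9 + 16 + 16 + 16 + 16 = 77.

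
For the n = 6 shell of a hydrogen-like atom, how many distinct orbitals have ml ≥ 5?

1

Contributions: l=5 → 1.
Total orbitals: 1.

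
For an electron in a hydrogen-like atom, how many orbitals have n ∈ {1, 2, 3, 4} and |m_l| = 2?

6

Go shell by shell, enumerating (l, m_l) with |m_l| = 2:
n=3 → 2; n=4 → 4.
Total orbitals: 2 + 4 = 6.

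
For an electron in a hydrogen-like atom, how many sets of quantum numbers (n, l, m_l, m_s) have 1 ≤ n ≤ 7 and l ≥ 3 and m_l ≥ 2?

Per-shell orbital counts meeting the constraint:
n=4 → 2; n=5 → 5; n=6 → 9; n=7 → 14.
Orbitals: 2 + 5 + 9 + 14 = 30. Including both spin states (m_s = ±1/2) gives 2 × 30 = 60 states.

60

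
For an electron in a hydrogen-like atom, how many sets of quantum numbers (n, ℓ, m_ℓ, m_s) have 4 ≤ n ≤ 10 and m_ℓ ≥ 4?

Treat each shell separately and count matching orbitals:
n=5 → 1; n=6 → 3; n=7 → 6; n=8 → 10; n=9 → 15; n=10 → 21.
Orbitals: 1 + 3 + 6 + 10 + 15 + 21 = 56. Including both spin states (m_s = ±1/2) gives 2 × 56 = 112 states.

112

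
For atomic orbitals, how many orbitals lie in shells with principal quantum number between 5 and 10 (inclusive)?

355

Shell n has n² orbitals: 5²=25 + 6²=36 + 7²=49 + 8²=64 + 9²=81 + 10²=100 = 355 orbitals.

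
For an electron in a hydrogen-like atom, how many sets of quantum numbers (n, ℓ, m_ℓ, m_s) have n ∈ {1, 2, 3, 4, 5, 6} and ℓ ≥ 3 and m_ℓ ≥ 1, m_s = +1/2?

Work shell by shell — for each n, count the (ℓ, m_ℓ) pairs that satisfy ℓ ≥ 3 and m_ℓ ≥ 1:
n=4 → 3; n=5 → 7; n=6 → 12.
Orbitals: 3 + 7 + 12 = 22. With m_s fixed to +1/2 there is one state per orbital, so 22 states.

22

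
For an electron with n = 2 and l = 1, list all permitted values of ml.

ml takes every integer from −l to +l. With l = 1 that gives the 3 values -1, 0, 1.

-1, 0, 1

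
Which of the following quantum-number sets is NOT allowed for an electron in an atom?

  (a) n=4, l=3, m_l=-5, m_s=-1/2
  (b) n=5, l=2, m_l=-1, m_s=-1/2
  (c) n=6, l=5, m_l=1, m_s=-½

(a) has |m_l| = 5 > l = 3, violating −l ≤ m_l ≤ l.
The remaining sets (b), (c) satisfy all four rules.

(a)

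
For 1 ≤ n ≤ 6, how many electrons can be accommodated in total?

Total orbitals = 1² + 2² + 3² + 4² + 5² + 6² = 91. Doubling for spin gives 182 electrons.

182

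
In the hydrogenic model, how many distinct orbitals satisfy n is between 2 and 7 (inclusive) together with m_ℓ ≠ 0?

112

Work shell by shell — for each n, count the (ℓ, m_ℓ) pairs that satisfy m_ℓ ≠ 0:
n=2 → 2; n=3 → 6; n=4 → 12; n=5 → 20; n=6 → 30; n=7 → 42.
Total orbitals: 2 + 6 + 12 + 20 + 30 + 42 = 112.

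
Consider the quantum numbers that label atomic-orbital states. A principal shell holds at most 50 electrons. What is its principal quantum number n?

n = 5

2n² = 50 ⇒ n² = 25 ⇒ n = 5.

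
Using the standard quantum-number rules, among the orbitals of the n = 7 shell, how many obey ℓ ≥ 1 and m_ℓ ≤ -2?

15

The (ℓ, m_ℓ) pairs meeting ℓ ≥ 1 and m_ℓ ≤ -2 give: ℓ=2 → 1; ℓ=3 → 2; ℓ=4 → 3; ℓ=5 → 4; ℓ=6 → 5.
Total orbitals: 1 + 2 + 3 + 4 + 5 = 15.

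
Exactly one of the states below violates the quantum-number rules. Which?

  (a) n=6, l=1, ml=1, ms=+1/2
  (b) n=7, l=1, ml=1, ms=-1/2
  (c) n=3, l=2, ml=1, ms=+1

(c) has ms = +1, but an electron's spin must be ±1/2.
The remaining sets (a), (b) satisfy all four rules.

(c)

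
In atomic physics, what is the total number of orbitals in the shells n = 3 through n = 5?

Shell n has n² orbitals: 3²=9 + 4²=16 + 5²=25 = 50 orbitals.

50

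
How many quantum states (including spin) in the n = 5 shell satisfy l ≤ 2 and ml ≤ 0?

The n = 5 shell has l = 0 through 4; check each.
Per l-value: l=0 → 1; l=1 → 2; l=2 → 3.
Orbitals: 1 + 2 + 3 = 6. Each orbital carries two spin states, so 6 × 2 = 12 states.

12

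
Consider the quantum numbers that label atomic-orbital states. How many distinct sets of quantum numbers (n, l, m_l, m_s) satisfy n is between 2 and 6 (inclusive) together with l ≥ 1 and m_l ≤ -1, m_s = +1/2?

Work shell by shell — for each n, count the (l, m_l) pairs that satisfy l ≥ 1 and m_l ≤ -1:
n=2 → 1; n=3 → 3; n=4 → 6; n=5 → 10; n=6 → 15.
Orbitals: 1 + 3 + 6 + 10 + 15 = 35. With m_s fixed to +1/2 there is one state per orbital, so 35 states.

35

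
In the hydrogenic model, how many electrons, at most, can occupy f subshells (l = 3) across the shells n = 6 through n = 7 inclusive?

28

An f subshell (l = 3) exists for every n ≥ 4, so shells n = 6, 7 each contribute one — 2 subshells.
Since each f subshell holds 2(2·3+1) = 14 electrons, the total is 2 × 14 = 28.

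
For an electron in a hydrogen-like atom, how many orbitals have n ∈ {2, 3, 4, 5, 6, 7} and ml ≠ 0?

112

Go shell by shell, enumerating (l, ml) with ml ≠ 0:
n=2 → 2; n=3 → 6; n=4 → 12; n=5 → 20; n=6 → 30; n=7 → 42.
Total orbitals: 2 + 6 + 12 + 20 + 30 + 42 = 112.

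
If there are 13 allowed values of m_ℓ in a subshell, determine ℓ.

m_ℓ ranges over 2ℓ+1 integers, so 2ℓ+1 = 13 ⇒ ℓ = 6.

ℓ = 6 (i)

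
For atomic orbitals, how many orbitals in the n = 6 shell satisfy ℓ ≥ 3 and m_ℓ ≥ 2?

Orbitals with ℓ ≥ 3 and m_ℓ ≥ 2, by ℓ: ℓ=3 → 2; ℓ=4 → 3; ℓ=5 → 4.
Total orbitals: 2 + 3 + 4 = 9.

9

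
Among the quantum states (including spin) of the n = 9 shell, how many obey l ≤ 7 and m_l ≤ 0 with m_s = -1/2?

36

With n = 9 the allowed l are 0, 1, …, 8.
Orbitals with l ≤ 7 and m_l ≤ 0, by l: l=0 → 1; l=1 → 2; l=2 → 3; l=3 → 4; l=4 → 5; l=5 → 6; l=6 → 7; l=7 → 8.
Orbitals: 1 + 2 + 3 + 4 + 5 + 6 + 7 + 8 = 36. With m_s fixed to a single value there is one state per orbital, giving 36 states.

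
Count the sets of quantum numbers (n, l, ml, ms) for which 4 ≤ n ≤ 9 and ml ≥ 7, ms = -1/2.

Go shell by shell, enumerating (l, ml) with ml ≥ 7:
n=8 → 1; n=9 → 3.
Orbitals: 1 + 3 = 4. With ms fixed to -1/2 there is one state per orbital, so 4 states.

4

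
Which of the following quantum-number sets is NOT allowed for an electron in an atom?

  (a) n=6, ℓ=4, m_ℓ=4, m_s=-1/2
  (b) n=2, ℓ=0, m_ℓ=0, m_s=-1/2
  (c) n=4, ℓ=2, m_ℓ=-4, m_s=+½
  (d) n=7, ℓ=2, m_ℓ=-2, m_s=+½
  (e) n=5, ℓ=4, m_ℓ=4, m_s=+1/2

(c) has |m_ℓ| = 4 > ℓ = 2, violating −ℓ ≤ m_ℓ ≤ ℓ.
The remaining sets (a), (b), (d), (e) satisfy all four rules.

(c)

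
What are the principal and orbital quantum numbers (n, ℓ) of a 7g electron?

The leading integer gives n = 7; the letter 'g' means ℓ = 4.

n = 7, ℓ = 4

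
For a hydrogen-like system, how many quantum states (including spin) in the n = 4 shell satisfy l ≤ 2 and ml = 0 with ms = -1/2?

With n = 4 the allowed l are 0, 1, …, 3.
Per l-value: l=0 → 1; l=1 → 1; l=2 → 1.
Orbitals: 1 + 1 + 1 = 3. With ms fixed to a single value there is one state per orbital, giving 3 states.

3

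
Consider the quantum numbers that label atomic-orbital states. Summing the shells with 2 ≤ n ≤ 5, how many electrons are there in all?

Shell n has n² orbitals: 2²=4 + 3²=9 + 4²=16 + 5²=25 = 54 orbitals.
Two spin states per orbital: 2 × 54 = 108 electrons.

108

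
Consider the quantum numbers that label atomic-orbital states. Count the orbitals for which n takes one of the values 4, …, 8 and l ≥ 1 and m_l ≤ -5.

Treat each shell separately and count matching orbitals:
n=6 → 1; n=7 → 3; n=8 → 6.
Total orbitals: 1 + 3 + 6 = 10.

10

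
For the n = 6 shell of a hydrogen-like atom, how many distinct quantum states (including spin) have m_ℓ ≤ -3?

12

For n = 6, ℓ ranges over 0 … 5.
Contributions: ℓ=3 → 1; ℓ=4 → 2; ℓ=5 → 3.
Orbitals: 1 + 2 + 3 = 6. Each orbital carries two spin states, so 6 × 2 = 12 states.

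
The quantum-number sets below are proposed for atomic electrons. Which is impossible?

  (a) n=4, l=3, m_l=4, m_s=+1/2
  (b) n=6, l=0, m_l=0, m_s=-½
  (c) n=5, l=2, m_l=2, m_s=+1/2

(a)

(a) has |m_l| = 4 > l = 3, violating −l ≤ m_l ≤ l.
The remaining sets (b), (c) satisfy all four rules.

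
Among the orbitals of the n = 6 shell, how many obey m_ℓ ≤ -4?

3

Contributions: ℓ=4 → 1; ℓ=5 → 2.
Total orbitals: 1 + 2 = 3.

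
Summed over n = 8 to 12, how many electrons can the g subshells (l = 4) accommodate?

90

A g subshell (l = 4) exists for every n ≥ 5, so shells n = 8, 9, 10, 11, 12 each contribute one — 5 subshells.
Since each g subshell holds 2(2·4+1) = 18 electrons, the total is 5 × 18 = 90.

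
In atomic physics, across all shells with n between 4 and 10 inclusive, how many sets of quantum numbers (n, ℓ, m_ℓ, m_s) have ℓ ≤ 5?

442

Per-shell orbital counts meeting the constraint:
n=4 → 16; n=5 → 25; n=6 → 36; n=7 → 36; n=8 → 36; n=9 → 36; n=10 → 36.
Orbitals: 16 + 25 + 36 + 36 + 36 + 36 + 36 = 221. Including both spin states (m_s = ±1/2) gives 2 × 221 = 442 states.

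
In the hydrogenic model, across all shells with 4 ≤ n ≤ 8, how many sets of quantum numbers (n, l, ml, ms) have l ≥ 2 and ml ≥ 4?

40

Per-shell orbital counts meeting the constraint:
n=5 → 1; n=6 → 3; n=7 → 6; n=8 → 10.
Orbitals: 1 + 3 + 6 + 10 = 20. Including both spin states (ms = ±1/2) gives 2 × 20 = 40 states.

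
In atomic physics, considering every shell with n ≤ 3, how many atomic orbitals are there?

14

Total orbitals = 1² + 2² + 3² = 14.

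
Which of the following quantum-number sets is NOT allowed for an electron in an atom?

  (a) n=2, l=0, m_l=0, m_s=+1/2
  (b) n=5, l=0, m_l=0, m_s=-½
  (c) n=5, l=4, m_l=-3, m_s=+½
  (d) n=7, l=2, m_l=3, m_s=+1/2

(d) has |m_l| = 3 > l = 2, violating −l ≤ m_l ≤ l.
The remaining sets (a), (b), (c) satisfy all four rules.

(d)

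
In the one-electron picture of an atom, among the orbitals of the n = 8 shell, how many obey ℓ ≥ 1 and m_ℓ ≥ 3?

Per ℓ-value: ℓ=3 → 1; ℓ=4 → 2; ℓ=5 → 3; ℓ=6 → 4; ℓ=7 → 5.
Total orbitals: 1 + 2 + 3 + 4 + 5 = 15.

15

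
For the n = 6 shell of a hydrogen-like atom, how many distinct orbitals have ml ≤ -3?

The (l, ml) pairs meeting ml ≤ -3 give: l=3 → 1; l=4 → 2; l=5 → 3.
Total orbitals: 1 + 2 + 3 = 6.

6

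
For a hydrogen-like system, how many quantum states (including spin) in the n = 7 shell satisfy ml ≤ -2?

Go through l = 0, …, 6 (the values permitted for n = 7).
The (l, ml) pairs meeting ml ≤ -2 give: l=2 → 1; l=3 → 2; l=4 → 3; l=5 → 4; l=6 → 5.
Orbitals: 1 + 2 + 3 + 4 + 5 = 15. Each orbital carries two spin states, so 15 × 2 = 30 states.

30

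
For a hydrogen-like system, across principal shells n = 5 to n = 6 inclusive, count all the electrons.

Shell n has n² orbitals: 5²=25 + 6²=36 = 61 orbitals.
Two spin states per orbital: 2 × 61 = 122 electrons.

122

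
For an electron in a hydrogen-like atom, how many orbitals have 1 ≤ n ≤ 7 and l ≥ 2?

115

Per-shell orbital counts meeting the constraint:
n=3 → 5; n=4 → 12; n=5 → 21; n=6 → 32; n=7 → 45.
Total orbitals: 5 + 12 + 21 + 32 + 45 = 115.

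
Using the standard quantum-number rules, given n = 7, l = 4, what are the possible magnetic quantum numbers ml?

-4, -3, -2, -1, 0, 1, 2, 3, 4

ml takes every integer from −l to +l. With l = 4 that gives the 9 values -4, -3, -2, -1, 0, 1, 2, 3, 4.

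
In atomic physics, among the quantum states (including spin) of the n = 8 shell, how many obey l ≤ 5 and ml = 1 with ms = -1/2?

5

Go through l = 0, …, 7 (the values permitted for n = 8).
Per l-value: l=1 → 1; l=2 → 1; l=3 → 1; l=4 → 1; l=5 → 1.
Orbitals: 1 + 1 + 1 + 1 + 1 = 5. With ms fixed to a single value there is one state per orbital, giving 5 states.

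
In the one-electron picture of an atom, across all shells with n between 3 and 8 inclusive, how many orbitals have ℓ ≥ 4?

110

Work shell by shell — for each n, count the (ℓ, m_ℓ) pairs that satisfy ℓ ≥ 4:
n=5 → 9; n=6 → 20; n=7 → 33; n=8 → 48.
Total orbitals: 9 + 20 + 33 + 48 = 110.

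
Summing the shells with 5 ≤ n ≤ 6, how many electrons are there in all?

Shell n has n² orbitals: 5²=25 + 6²=36 = 61 orbitals.
Two spin states per orbital: 2 × 61 = 122 electrons.

122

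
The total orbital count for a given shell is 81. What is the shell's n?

n = 9

n² = 81 ⇒ n = 9.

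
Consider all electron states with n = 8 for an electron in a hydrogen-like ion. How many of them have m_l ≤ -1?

56

With n = 8 the allowed l are 0, 1, …, 7.
Contributions: l=1 → 1; l=2 → 2; l=3 → 3; l=4 → 4; l=5 → 5; l=6 → 6; l=7 → 7.
Orbitals: 1 + 2 + 3 + 4 + 5 + 6 + 7 = 28. Each orbital carries two spin states, so 28 × 2 = 56 states.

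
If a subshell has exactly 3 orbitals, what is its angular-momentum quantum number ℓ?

2ℓ+1 = 3 gives ℓ = 1.

ℓ = 1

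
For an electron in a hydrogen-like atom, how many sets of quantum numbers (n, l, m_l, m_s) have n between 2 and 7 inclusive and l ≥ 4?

Go shell by shell, enumerating (l, m_l) with l ≥ 4:
n=5 → 9; n=6 → 20; n=7 → 33.
Orbitals: 9 + 20 + 33 = 62. Including both spin states (m_s = ±1/2) gives 2 × 62 = 124 states.

124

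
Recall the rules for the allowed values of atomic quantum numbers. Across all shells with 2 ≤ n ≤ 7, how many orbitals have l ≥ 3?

Go shell by shell, enumerating (l, m_l) with l ≥ 3:
n=4 → 7; n=5 → 16; n=6 → 27; n=7 → 40.
Total orbitals: 7 + 16 + 27 + 40 = 90.

90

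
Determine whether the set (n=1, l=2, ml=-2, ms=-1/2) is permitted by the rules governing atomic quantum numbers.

Not allowed

The orbital quantum number must satisfy 0 ≤ l ≤ n−1. With n = 1 the allowed l values are 0, so l = 2 is out of range.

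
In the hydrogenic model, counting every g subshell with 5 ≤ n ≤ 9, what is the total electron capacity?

90

A g subshell (ℓ = 4) exists for every n ≥ 5, so shells n = 5, 6, 7, 8, 9 each contribute one — 5 subshells.
Since each g subshell holds 2(2·4+1) = 18 electrons, the total is 5 × 18 = 90.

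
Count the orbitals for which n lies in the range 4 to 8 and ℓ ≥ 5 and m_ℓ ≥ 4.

16

Count contributing orbitals for each principal shell:
n=6 → 2; n=7 → 5; n=8 → 9.
Total orbitals: 2 + 5 + 9 = 16.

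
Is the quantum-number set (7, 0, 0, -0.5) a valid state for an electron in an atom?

Allowed

n = 7 is a positive integer. l = 0 satisfies 0 ≤ l ≤ n−1 = 6. m_l = 0 lies in the range −l … +l (here 0). m_s = -1/2 is one of ±1/2.
All four constraints are satisfied.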